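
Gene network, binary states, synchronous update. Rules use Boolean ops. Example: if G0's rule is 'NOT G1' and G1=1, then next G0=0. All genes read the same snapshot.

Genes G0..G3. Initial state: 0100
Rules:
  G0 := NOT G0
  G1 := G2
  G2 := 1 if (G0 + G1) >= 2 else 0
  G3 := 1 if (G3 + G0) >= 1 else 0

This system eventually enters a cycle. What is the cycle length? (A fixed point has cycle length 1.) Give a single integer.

Step 0: 0100
Step 1: G0=NOT G0=NOT 0=1 G1=G2=0 G2=(0+1>=2)=0 G3=(0+0>=1)=0 -> 1000
Step 2: G0=NOT G0=NOT 1=0 G1=G2=0 G2=(1+0>=2)=0 G3=(0+1>=1)=1 -> 0001
Step 3: G0=NOT G0=NOT 0=1 G1=G2=0 G2=(0+0>=2)=0 G3=(1+0>=1)=1 -> 1001
Step 4: G0=NOT G0=NOT 1=0 G1=G2=0 G2=(1+0>=2)=0 G3=(1+1>=1)=1 -> 0001
State from step 4 equals state from step 2 -> cycle length 2

Answer: 2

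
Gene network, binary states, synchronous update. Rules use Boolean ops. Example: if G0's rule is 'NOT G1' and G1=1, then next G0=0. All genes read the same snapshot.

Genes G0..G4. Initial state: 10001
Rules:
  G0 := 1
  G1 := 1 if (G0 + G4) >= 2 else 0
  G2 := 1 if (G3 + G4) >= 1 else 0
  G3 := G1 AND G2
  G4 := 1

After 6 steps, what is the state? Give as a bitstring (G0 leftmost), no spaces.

Step 1: G0=1(const) G1=(1+1>=2)=1 G2=(0+1>=1)=1 G3=G1&G2=0&0=0 G4=1(const) -> 11101
Step 2: G0=1(const) G1=(1+1>=2)=1 G2=(0+1>=1)=1 G3=G1&G2=1&1=1 G4=1(const) -> 11111
Step 3: G0=1(const) G1=(1+1>=2)=1 G2=(1+1>=1)=1 G3=G1&G2=1&1=1 G4=1(const) -> 11111
Step 4: G0=1(const) G1=(1+1>=2)=1 G2=(1+1>=1)=1 G3=G1&G2=1&1=1 G4=1(const) -> 11111
Step 5: G0=1(const) G1=(1+1>=2)=1 G2=(1+1>=1)=1 G3=G1&G2=1&1=1 G4=1(const) -> 11111
Step 6: G0=1(const) G1=(1+1>=2)=1 G2=(1+1>=1)=1 G3=G1&G2=1&1=1 G4=1(const) -> 11111

11111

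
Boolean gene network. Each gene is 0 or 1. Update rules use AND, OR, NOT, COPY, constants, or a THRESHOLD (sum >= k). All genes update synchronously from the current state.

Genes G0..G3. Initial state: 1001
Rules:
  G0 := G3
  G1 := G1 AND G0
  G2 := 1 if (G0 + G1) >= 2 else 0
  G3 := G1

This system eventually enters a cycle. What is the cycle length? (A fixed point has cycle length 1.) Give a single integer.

Step 0: 1001
Step 1: G0=G3=1 G1=G1&G0=0&1=0 G2=(1+0>=2)=0 G3=G1=0 -> 1000
Step 2: G0=G3=0 G1=G1&G0=0&1=0 G2=(1+0>=2)=0 G3=G1=0 -> 0000
Step 3: G0=G3=0 G1=G1&G0=0&0=0 G2=(0+0>=2)=0 G3=G1=0 -> 0000
State from step 3 equals state from step 2 -> cycle length 1

Answer: 1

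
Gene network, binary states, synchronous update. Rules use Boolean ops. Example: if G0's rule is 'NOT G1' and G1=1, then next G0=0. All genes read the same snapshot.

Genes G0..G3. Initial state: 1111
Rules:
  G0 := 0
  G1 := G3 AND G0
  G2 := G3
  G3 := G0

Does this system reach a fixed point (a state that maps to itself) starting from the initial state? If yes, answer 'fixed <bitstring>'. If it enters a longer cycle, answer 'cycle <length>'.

Step 0: 1111
Step 1: G0=0(const) G1=G3&G0=1&1=1 G2=G3=1 G3=G0=1 -> 0111
Step 2: G0=0(const) G1=G3&G0=1&0=0 G2=G3=1 G3=G0=0 -> 0010
Step 3: G0=0(const) G1=G3&G0=0&0=0 G2=G3=0 G3=G0=0 -> 0000
Step 4: G0=0(const) G1=G3&G0=0&0=0 G2=G3=0 G3=G0=0 -> 0000
Fixed point reached at step 3: 0000

Answer: fixed 0000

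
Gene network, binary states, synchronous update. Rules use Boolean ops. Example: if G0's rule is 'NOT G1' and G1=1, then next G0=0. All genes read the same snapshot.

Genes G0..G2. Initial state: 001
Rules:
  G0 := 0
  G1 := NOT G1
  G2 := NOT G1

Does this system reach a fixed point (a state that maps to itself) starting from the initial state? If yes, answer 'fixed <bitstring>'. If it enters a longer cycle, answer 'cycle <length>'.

Answer: cycle 2

Derivation:
Step 0: 001
Step 1: G0=0(const) G1=NOT G1=NOT 0=1 G2=NOT G1=NOT 0=1 -> 011
Step 2: G0=0(const) G1=NOT G1=NOT 1=0 G2=NOT G1=NOT 1=0 -> 000
Step 3: G0=0(const) G1=NOT G1=NOT 0=1 G2=NOT G1=NOT 0=1 -> 011
Cycle of length 2 starting at step 1 -> no fixed point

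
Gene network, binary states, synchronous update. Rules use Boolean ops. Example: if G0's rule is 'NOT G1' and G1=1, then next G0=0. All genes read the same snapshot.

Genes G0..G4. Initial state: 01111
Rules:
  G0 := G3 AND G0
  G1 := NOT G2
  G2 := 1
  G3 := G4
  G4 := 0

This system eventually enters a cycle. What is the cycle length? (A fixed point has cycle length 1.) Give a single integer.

Answer: 1

Derivation:
Step 0: 01111
Step 1: G0=G3&G0=1&0=0 G1=NOT G2=NOT 1=0 G2=1(const) G3=G4=1 G4=0(const) -> 00110
Step 2: G0=G3&G0=1&0=0 G1=NOT G2=NOT 1=0 G2=1(const) G3=G4=0 G4=0(const) -> 00100
Step 3: G0=G3&G0=0&0=0 G1=NOT G2=NOT 1=0 G2=1(const) G3=G4=0 G4=0(const) -> 00100
State from step 3 equals state from step 2 -> cycle length 1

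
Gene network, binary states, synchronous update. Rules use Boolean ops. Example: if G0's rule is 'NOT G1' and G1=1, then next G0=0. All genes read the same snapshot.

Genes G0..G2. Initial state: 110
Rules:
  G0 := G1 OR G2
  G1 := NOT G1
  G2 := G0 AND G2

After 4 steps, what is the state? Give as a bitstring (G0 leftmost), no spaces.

Step 1: G0=G1|G2=1|0=1 G1=NOT G1=NOT 1=0 G2=G0&G2=1&0=0 -> 100
Step 2: G0=G1|G2=0|0=0 G1=NOT G1=NOT 0=1 G2=G0&G2=1&0=0 -> 010
Step 3: G0=G1|G2=1|0=1 G1=NOT G1=NOT 1=0 G2=G0&G2=0&0=0 -> 100
Step 4: G0=G1|G2=0|0=0 G1=NOT G1=NOT 0=1 G2=G0&G2=1&0=0 -> 010

010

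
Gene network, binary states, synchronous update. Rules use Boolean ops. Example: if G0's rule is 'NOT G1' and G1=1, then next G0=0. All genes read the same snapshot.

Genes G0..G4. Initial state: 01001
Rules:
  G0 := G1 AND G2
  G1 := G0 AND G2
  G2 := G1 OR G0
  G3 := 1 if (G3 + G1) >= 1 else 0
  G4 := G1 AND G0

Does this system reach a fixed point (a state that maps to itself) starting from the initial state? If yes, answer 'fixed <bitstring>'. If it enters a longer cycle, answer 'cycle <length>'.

Step 0: 01001
Step 1: G0=G1&G2=1&0=0 G1=G0&G2=0&0=0 G2=G1|G0=1|0=1 G3=(0+1>=1)=1 G4=G1&G0=1&0=0 -> 00110
Step 2: G0=G1&G2=0&1=0 G1=G0&G2=0&1=0 G2=G1|G0=0|0=0 G3=(1+0>=1)=1 G4=G1&G0=0&0=0 -> 00010
Step 3: G0=G1&G2=0&0=0 G1=G0&G2=0&0=0 G2=G1|G0=0|0=0 G3=(1+0>=1)=1 G4=G1&G0=0&0=0 -> 00010
Fixed point reached at step 2: 00010

Answer: fixed 00010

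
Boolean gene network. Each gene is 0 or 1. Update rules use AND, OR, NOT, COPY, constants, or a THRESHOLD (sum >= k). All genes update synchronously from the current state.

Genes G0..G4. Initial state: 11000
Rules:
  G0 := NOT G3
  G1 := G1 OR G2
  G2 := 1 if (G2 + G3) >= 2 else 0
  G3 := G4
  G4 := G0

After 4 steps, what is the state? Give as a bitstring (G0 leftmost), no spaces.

Step 1: G0=NOT G3=NOT 0=1 G1=G1|G2=1|0=1 G2=(0+0>=2)=0 G3=G4=0 G4=G0=1 -> 11001
Step 2: G0=NOT G3=NOT 0=1 G1=G1|G2=1|0=1 G2=(0+0>=2)=0 G3=G4=1 G4=G0=1 -> 11011
Step 3: G0=NOT G3=NOT 1=0 G1=G1|G2=1|0=1 G2=(0+1>=2)=0 G3=G4=1 G4=G0=1 -> 01011
Step 4: G0=NOT G3=NOT 1=0 G1=G1|G2=1|0=1 G2=(0+1>=2)=0 G3=G4=1 G4=G0=0 -> 01010

01010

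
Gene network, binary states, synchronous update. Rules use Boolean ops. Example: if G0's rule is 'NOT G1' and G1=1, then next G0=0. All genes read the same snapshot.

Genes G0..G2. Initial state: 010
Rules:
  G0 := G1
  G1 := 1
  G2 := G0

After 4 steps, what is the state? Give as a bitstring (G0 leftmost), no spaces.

Step 1: G0=G1=1 G1=1(const) G2=G0=0 -> 110
Step 2: G0=G1=1 G1=1(const) G2=G0=1 -> 111
Step 3: G0=G1=1 G1=1(const) G2=G0=1 -> 111
Step 4: G0=G1=1 G1=1(const) G2=G0=1 -> 111

111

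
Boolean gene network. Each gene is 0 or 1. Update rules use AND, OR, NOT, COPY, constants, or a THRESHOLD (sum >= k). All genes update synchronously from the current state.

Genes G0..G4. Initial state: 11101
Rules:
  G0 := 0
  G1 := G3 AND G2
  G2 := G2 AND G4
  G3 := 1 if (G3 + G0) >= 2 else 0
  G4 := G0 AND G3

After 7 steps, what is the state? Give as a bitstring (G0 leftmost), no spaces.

Step 1: G0=0(const) G1=G3&G2=0&1=0 G2=G2&G4=1&1=1 G3=(0+1>=2)=0 G4=G0&G3=1&0=0 -> 00100
Step 2: G0=0(const) G1=G3&G2=0&1=0 G2=G2&G4=1&0=0 G3=(0+0>=2)=0 G4=G0&G3=0&0=0 -> 00000
Step 3: G0=0(const) G1=G3&G2=0&0=0 G2=G2&G4=0&0=0 G3=(0+0>=2)=0 G4=G0&G3=0&0=0 -> 00000
Step 4: G0=0(const) G1=G3&G2=0&0=0 G2=G2&G4=0&0=0 G3=(0+0>=2)=0 G4=G0&G3=0&0=0 -> 00000
Step 5: G0=0(const) G1=G3&G2=0&0=0 G2=G2&G4=0&0=0 G3=(0+0>=2)=0 G4=G0&G3=0&0=0 -> 00000
Step 6: G0=0(const) G1=G3&G2=0&0=0 G2=G2&G4=0&0=0 G3=(0+0>=2)=0 G4=G0&G3=0&0=0 -> 00000
Step 7: G0=0(const) G1=G3&G2=0&0=0 G2=G2&G4=0&0=0 G3=(0+0>=2)=0 G4=G0&G3=0&0=0 -> 00000

00000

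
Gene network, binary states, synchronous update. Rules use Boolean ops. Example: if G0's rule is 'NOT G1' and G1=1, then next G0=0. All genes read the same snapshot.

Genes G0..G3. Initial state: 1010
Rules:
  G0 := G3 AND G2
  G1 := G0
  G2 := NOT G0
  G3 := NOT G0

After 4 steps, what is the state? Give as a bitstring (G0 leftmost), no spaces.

Step 1: G0=G3&G2=0&1=0 G1=G0=1 G2=NOT G0=NOT 1=0 G3=NOT G0=NOT 1=0 -> 0100
Step 2: G0=G3&G2=0&0=0 G1=G0=0 G2=NOT G0=NOT 0=1 G3=NOT G0=NOT 0=1 -> 0011
Step 3: G0=G3&G2=1&1=1 G1=G0=0 G2=NOT G0=NOT 0=1 G3=NOT G0=NOT 0=1 -> 1011
Step 4: G0=G3&G2=1&1=1 G1=G0=1 G2=NOT G0=NOT 1=0 G3=NOT G0=NOT 1=0 -> 1100

1100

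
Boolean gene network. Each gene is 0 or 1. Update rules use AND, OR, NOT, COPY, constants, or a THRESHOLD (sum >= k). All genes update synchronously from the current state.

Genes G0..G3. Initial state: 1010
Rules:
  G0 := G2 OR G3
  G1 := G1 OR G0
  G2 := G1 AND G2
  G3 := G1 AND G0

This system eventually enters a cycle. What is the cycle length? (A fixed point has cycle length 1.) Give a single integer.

Step 0: 1010
Step 1: G0=G2|G3=1|0=1 G1=G1|G0=0|1=1 G2=G1&G2=0&1=0 G3=G1&G0=0&1=0 -> 1100
Step 2: G0=G2|G3=0|0=0 G1=G1|G0=1|1=1 G2=G1&G2=1&0=0 G3=G1&G0=1&1=1 -> 0101
Step 3: G0=G2|G3=0|1=1 G1=G1|G0=1|0=1 G2=G1&G2=1&0=0 G3=G1&G0=1&0=0 -> 1100
State from step 3 equals state from step 1 -> cycle length 2

Answer: 2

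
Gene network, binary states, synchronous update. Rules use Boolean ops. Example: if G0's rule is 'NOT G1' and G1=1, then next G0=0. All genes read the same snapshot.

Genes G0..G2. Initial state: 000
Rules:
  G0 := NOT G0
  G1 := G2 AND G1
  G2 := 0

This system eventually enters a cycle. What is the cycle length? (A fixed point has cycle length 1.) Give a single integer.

Step 0: 000
Step 1: G0=NOT G0=NOT 0=1 G1=G2&G1=0&0=0 G2=0(const) -> 100
Step 2: G0=NOT G0=NOT 1=0 G1=G2&G1=0&0=0 G2=0(const) -> 000
State from step 2 equals state from step 0 -> cycle length 2

Answer: 2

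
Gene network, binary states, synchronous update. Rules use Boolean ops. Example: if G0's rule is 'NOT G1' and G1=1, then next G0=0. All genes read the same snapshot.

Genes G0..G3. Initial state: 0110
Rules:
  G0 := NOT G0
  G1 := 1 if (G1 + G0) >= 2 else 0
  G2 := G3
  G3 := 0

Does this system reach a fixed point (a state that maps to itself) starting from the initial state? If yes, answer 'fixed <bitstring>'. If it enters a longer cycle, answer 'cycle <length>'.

Answer: cycle 2

Derivation:
Step 0: 0110
Step 1: G0=NOT G0=NOT 0=1 G1=(1+0>=2)=0 G2=G3=0 G3=0(const) -> 1000
Step 2: G0=NOT G0=NOT 1=0 G1=(0+1>=2)=0 G2=G3=0 G3=0(const) -> 0000
Step 3: G0=NOT G0=NOT 0=1 G1=(0+0>=2)=0 G2=G3=0 G3=0(const) -> 1000
Cycle of length 2 starting at step 1 -> no fixed point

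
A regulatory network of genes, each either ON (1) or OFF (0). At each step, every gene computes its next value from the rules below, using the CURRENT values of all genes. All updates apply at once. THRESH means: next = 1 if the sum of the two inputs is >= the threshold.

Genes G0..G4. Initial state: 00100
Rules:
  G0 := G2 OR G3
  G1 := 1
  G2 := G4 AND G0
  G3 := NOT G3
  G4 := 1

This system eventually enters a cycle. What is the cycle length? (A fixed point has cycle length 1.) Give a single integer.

Answer: 2

Derivation:
Step 0: 00100
Step 1: G0=G2|G3=1|0=1 G1=1(const) G2=G4&G0=0&0=0 G3=NOT G3=NOT 0=1 G4=1(const) -> 11011
Step 2: G0=G2|G3=0|1=1 G1=1(const) G2=G4&G0=1&1=1 G3=NOT G3=NOT 1=0 G4=1(const) -> 11101
Step 3: G0=G2|G3=1|0=1 G1=1(const) G2=G4&G0=1&1=1 G3=NOT G3=NOT 0=1 G4=1(const) -> 11111
Step 4: G0=G2|G3=1|1=1 G1=1(const) G2=G4&G0=1&1=1 G3=NOT G3=NOT 1=0 G4=1(const) -> 11101
State from step 4 equals state from step 2 -> cycle length 2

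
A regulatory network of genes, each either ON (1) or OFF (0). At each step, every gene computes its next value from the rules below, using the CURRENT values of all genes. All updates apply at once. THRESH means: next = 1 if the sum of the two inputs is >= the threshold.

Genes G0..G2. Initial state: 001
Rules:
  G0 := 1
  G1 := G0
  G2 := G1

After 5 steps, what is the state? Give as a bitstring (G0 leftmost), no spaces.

Step 1: G0=1(const) G1=G0=0 G2=G1=0 -> 100
Step 2: G0=1(const) G1=G0=1 G2=G1=0 -> 110
Step 3: G0=1(const) G1=G0=1 G2=G1=1 -> 111
Step 4: G0=1(const) G1=G0=1 G2=G1=1 -> 111
Step 5: G0=1(const) G1=G0=1 G2=G1=1 -> 111

111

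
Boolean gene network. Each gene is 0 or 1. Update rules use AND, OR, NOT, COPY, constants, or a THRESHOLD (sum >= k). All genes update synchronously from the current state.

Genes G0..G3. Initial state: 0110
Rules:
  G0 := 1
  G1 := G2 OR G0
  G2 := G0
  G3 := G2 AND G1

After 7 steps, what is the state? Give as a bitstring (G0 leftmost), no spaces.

Step 1: G0=1(const) G1=G2|G0=1|0=1 G2=G0=0 G3=G2&G1=1&1=1 -> 1101
Step 2: G0=1(const) G1=G2|G0=0|1=1 G2=G0=1 G3=G2&G1=0&1=0 -> 1110
Step 3: G0=1(const) G1=G2|G0=1|1=1 G2=G0=1 G3=G2&G1=1&1=1 -> 1111
Step 4: G0=1(const) G1=G2|G0=1|1=1 G2=G0=1 G3=G2&G1=1&1=1 -> 1111
Step 5: G0=1(const) G1=G2|G0=1|1=1 G2=G0=1 G3=G2&G1=1&1=1 -> 1111
Step 6: G0=1(const) G1=G2|G0=1|1=1 G2=G0=1 G3=G2&G1=1&1=1 -> 1111
Step 7: G0=1(const) G1=G2|G0=1|1=1 G2=G0=1 G3=G2&G1=1&1=1 -> 1111

1111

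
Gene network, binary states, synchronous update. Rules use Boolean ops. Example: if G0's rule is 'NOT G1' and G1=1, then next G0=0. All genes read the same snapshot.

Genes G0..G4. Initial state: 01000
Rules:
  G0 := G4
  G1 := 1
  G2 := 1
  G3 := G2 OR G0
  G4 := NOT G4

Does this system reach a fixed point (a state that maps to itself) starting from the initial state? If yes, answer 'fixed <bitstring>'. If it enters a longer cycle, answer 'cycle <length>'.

Step 0: 01000
Step 1: G0=G4=0 G1=1(const) G2=1(const) G3=G2|G0=0|0=0 G4=NOT G4=NOT 0=1 -> 01101
Step 2: G0=G4=1 G1=1(const) G2=1(const) G3=G2|G0=1|0=1 G4=NOT G4=NOT 1=0 -> 11110
Step 3: G0=G4=0 G1=1(const) G2=1(const) G3=G2|G0=1|1=1 G4=NOT G4=NOT 0=1 -> 01111
Step 4: G0=G4=1 G1=1(const) G2=1(const) G3=G2|G0=1|0=1 G4=NOT G4=NOT 1=0 -> 11110
Cycle of length 2 starting at step 2 -> no fixed point

Answer: cycle 2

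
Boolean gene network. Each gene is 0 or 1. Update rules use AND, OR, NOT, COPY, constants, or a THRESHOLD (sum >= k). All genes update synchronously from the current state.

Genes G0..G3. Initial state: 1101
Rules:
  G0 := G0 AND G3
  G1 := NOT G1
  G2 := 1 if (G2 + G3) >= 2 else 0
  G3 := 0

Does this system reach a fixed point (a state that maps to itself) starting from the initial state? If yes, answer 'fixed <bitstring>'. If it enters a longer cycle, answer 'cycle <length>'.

Step 0: 1101
Step 1: G0=G0&G3=1&1=1 G1=NOT G1=NOT 1=0 G2=(0+1>=2)=0 G3=0(const) -> 1000
Step 2: G0=G0&G3=1&0=0 G1=NOT G1=NOT 0=1 G2=(0+0>=2)=0 G3=0(const) -> 0100
Step 3: G0=G0&G3=0&0=0 G1=NOT G1=NOT 1=0 G2=(0+0>=2)=0 G3=0(const) -> 0000
Step 4: G0=G0&G3=0&0=0 G1=NOT G1=NOT 0=1 G2=(0+0>=2)=0 G3=0(const) -> 0100
Cycle of length 2 starting at step 2 -> no fixed point

Answer: cycle 2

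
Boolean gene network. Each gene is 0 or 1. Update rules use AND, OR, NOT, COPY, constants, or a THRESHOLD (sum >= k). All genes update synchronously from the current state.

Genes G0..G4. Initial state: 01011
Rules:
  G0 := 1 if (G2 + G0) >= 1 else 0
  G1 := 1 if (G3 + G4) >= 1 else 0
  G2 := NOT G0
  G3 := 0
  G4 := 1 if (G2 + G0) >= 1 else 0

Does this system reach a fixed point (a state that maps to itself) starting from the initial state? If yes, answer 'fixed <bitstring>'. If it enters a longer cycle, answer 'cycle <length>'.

Answer: fixed 11001

Derivation:
Step 0: 01011
Step 1: G0=(0+0>=1)=0 G1=(1+1>=1)=1 G2=NOT G0=NOT 0=1 G3=0(const) G4=(0+0>=1)=0 -> 01100
Step 2: G0=(1+0>=1)=1 G1=(0+0>=1)=0 G2=NOT G0=NOT 0=1 G3=0(const) G4=(1+0>=1)=1 -> 10101
Step 3: G0=(1+1>=1)=1 G1=(0+1>=1)=1 G2=NOT G0=NOT 1=0 G3=0(const) G4=(1+1>=1)=1 -> 11001
Step 4: G0=(0+1>=1)=1 G1=(0+1>=1)=1 G2=NOT G0=NOT 1=0 G3=0(const) G4=(0+1>=1)=1 -> 11001
Fixed point reached at step 3: 11001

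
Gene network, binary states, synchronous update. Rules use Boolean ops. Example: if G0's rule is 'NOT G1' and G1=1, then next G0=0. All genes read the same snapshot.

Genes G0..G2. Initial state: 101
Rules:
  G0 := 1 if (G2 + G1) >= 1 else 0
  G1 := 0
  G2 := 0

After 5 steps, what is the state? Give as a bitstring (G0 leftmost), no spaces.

Step 1: G0=(1+0>=1)=1 G1=0(const) G2=0(const) -> 100
Step 2: G0=(0+0>=1)=0 G1=0(const) G2=0(const) -> 000
Step 3: G0=(0+0>=1)=0 G1=0(const) G2=0(const) -> 000
Step 4: G0=(0+0>=1)=0 G1=0(const) G2=0(const) -> 000
Step 5: G0=(0+0>=1)=0 G1=0(const) G2=0(const) -> 000

000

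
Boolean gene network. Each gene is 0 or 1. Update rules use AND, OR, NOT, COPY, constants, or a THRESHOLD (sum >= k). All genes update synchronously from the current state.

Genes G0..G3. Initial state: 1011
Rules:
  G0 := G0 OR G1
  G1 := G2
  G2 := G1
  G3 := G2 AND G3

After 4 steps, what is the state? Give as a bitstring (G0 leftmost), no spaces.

Step 1: G0=G0|G1=1|0=1 G1=G2=1 G2=G1=0 G3=G2&G3=1&1=1 -> 1101
Step 2: G0=G0|G1=1|1=1 G1=G2=0 G2=G1=1 G3=G2&G3=0&1=0 -> 1010
Step 3: G0=G0|G1=1|0=1 G1=G2=1 G2=G1=0 G3=G2&G3=1&0=0 -> 1100
Step 4: G0=G0|G1=1|1=1 G1=G2=0 G2=G1=1 G3=G2&G3=0&0=0 -> 1010

1010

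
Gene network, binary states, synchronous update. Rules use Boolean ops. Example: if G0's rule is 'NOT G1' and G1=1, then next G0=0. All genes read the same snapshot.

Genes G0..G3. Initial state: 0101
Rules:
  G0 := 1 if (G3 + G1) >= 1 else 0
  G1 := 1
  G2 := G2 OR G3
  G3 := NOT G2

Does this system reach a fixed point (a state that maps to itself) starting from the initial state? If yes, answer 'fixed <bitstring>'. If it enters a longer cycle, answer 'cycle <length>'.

Step 0: 0101
Step 1: G0=(1+1>=1)=1 G1=1(const) G2=G2|G3=0|1=1 G3=NOT G2=NOT 0=1 -> 1111
Step 2: G0=(1+1>=1)=1 G1=1(const) G2=G2|G3=1|1=1 G3=NOT G2=NOT 1=0 -> 1110
Step 3: G0=(0+1>=1)=1 G1=1(const) G2=G2|G3=1|0=1 G3=NOT G2=NOT 1=0 -> 1110
Fixed point reached at step 2: 1110

Answer: fixed 1110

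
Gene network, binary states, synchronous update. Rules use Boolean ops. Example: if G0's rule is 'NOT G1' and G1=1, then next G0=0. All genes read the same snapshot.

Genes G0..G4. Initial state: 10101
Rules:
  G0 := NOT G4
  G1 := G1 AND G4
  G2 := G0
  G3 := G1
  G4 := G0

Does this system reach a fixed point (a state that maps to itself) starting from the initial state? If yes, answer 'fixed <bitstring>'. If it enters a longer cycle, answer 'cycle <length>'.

Answer: cycle 4

Derivation:
Step 0: 10101
Step 1: G0=NOT G4=NOT 1=0 G1=G1&G4=0&1=0 G2=G0=1 G3=G1=0 G4=G0=1 -> 00101
Step 2: G0=NOT G4=NOT 1=0 G1=G1&G4=0&1=0 G2=G0=0 G3=G1=0 G4=G0=0 -> 00000
Step 3: G0=NOT G4=NOT 0=1 G1=G1&G4=0&0=0 G2=G0=0 G3=G1=0 G4=G0=0 -> 10000
Step 4: G0=NOT G4=NOT 0=1 G1=G1&G4=0&0=0 G2=G0=1 G3=G1=0 G4=G0=1 -> 10101
Cycle of length 4 starting at step 0 -> no fixed point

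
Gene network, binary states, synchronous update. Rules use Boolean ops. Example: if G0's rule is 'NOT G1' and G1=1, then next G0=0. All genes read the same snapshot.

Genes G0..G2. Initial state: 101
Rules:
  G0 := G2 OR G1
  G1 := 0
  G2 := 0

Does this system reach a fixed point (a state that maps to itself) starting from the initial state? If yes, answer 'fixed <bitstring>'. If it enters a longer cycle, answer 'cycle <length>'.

Step 0: 101
Step 1: G0=G2|G1=1|0=1 G1=0(const) G2=0(const) -> 100
Step 2: G0=G2|G1=0|0=0 G1=0(const) G2=0(const) -> 000
Step 3: G0=G2|G1=0|0=0 G1=0(const) G2=0(const) -> 000
Fixed point reached at step 2: 000

Answer: fixed 000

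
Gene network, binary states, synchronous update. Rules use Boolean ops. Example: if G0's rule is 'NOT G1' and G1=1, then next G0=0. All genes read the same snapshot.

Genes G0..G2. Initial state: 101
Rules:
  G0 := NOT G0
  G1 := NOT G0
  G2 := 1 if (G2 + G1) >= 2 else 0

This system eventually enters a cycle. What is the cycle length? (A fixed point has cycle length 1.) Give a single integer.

Step 0: 101
Step 1: G0=NOT G0=NOT 1=0 G1=NOT G0=NOT 1=0 G2=(1+0>=2)=0 -> 000
Step 2: G0=NOT G0=NOT 0=1 G1=NOT G0=NOT 0=1 G2=(0+0>=2)=0 -> 110
Step 3: G0=NOT G0=NOT 1=0 G1=NOT G0=NOT 1=0 G2=(0+1>=2)=0 -> 000
State from step 3 equals state from step 1 -> cycle length 2

Answer: 2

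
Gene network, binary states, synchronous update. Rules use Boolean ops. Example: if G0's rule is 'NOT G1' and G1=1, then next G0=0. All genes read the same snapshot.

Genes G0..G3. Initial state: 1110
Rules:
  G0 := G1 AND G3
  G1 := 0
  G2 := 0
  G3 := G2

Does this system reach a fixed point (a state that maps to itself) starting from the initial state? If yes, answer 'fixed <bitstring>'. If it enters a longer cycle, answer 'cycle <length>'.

Answer: fixed 0000

Derivation:
Step 0: 1110
Step 1: G0=G1&G3=1&0=0 G1=0(const) G2=0(const) G3=G2=1 -> 0001
Step 2: G0=G1&G3=0&1=0 G1=0(const) G2=0(const) G3=G2=0 -> 0000
Step 3: G0=G1&G3=0&0=0 G1=0(const) G2=0(const) G3=G2=0 -> 0000
Fixed point reached at step 2: 0000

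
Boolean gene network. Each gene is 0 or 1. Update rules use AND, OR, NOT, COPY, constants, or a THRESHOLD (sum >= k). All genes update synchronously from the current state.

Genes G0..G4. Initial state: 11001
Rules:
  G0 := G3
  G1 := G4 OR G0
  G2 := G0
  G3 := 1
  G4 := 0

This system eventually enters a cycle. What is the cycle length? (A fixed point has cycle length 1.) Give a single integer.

Step 0: 11001
Step 1: G0=G3=0 G1=G4|G0=1|1=1 G2=G0=1 G3=1(const) G4=0(const) -> 01110
Step 2: G0=G3=1 G1=G4|G0=0|0=0 G2=G0=0 G3=1(const) G4=0(const) -> 10010
Step 3: G0=G3=1 G1=G4|G0=0|1=1 G2=G0=1 G3=1(const) G4=0(const) -> 11110
Step 4: G0=G3=1 G1=G4|G0=0|1=1 G2=G0=1 G3=1(const) G4=0(const) -> 11110
State from step 4 equals state from step 3 -> cycle length 1

Answer: 1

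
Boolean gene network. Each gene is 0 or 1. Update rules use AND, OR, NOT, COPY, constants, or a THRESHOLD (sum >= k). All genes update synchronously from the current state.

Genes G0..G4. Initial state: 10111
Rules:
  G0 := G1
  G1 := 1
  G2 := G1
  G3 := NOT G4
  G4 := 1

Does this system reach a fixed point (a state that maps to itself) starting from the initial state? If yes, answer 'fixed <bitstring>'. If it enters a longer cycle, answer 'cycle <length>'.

Answer: fixed 11101

Derivation:
Step 0: 10111
Step 1: G0=G1=0 G1=1(const) G2=G1=0 G3=NOT G4=NOT 1=0 G4=1(const) -> 01001
Step 2: G0=G1=1 G1=1(const) G2=G1=1 G3=NOT G4=NOT 1=0 G4=1(const) -> 11101
Step 3: G0=G1=1 G1=1(const) G2=G1=1 G3=NOT G4=NOT 1=0 G4=1(const) -> 11101
Fixed point reached at step 2: 11101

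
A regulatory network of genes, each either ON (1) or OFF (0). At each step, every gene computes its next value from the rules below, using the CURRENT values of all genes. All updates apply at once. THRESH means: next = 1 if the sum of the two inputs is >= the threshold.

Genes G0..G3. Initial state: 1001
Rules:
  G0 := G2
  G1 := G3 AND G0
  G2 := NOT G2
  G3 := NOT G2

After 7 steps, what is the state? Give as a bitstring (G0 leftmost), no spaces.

Step 1: G0=G2=0 G1=G3&G0=1&1=1 G2=NOT G2=NOT 0=1 G3=NOT G2=NOT 0=1 -> 0111
Step 2: G0=G2=1 G1=G3&G0=1&0=0 G2=NOT G2=NOT 1=0 G3=NOT G2=NOT 1=0 -> 1000
Step 3: G0=G2=0 G1=G3&G0=0&1=0 G2=NOT G2=NOT 0=1 G3=NOT G2=NOT 0=1 -> 0011
Step 4: G0=G2=1 G1=G3&G0=1&0=0 G2=NOT G2=NOT 1=0 G3=NOT G2=NOT 1=0 -> 1000
Step 5: G0=G2=0 G1=G3&G0=0&1=0 G2=NOT G2=NOT 0=1 G3=NOT G2=NOT 0=1 -> 0011
Step 6: G0=G2=1 G1=G3&G0=1&0=0 G2=NOT G2=NOT 1=0 G3=NOT G2=NOT 1=0 -> 1000
Step 7: G0=G2=0 G1=G3&G0=0&1=0 G2=NOT G2=NOT 0=1 G3=NOT G2=NOT 0=1 -> 0011

0011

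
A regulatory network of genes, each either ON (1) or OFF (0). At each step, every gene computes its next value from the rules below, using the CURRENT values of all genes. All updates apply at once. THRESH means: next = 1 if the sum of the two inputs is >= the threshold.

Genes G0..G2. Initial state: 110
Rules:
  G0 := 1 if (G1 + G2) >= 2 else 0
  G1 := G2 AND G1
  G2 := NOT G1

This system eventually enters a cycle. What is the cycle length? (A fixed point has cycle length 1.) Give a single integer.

Answer: 1

Derivation:
Step 0: 110
Step 1: G0=(1+0>=2)=0 G1=G2&G1=0&1=0 G2=NOT G1=NOT 1=0 -> 000
Step 2: G0=(0+0>=2)=0 G1=G2&G1=0&0=0 G2=NOT G1=NOT 0=1 -> 001
Step 3: G0=(0+1>=2)=0 G1=G2&G1=1&0=0 G2=NOT G1=NOT 0=1 -> 001
State from step 3 equals state from step 2 -> cycle length 1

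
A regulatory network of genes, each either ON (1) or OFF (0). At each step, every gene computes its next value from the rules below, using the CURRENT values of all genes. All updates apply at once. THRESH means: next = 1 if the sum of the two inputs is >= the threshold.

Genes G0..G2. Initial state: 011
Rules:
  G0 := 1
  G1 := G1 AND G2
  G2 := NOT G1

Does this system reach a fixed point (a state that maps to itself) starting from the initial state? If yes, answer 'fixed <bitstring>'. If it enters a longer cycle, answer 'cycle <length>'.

Answer: fixed 101

Derivation:
Step 0: 011
Step 1: G0=1(const) G1=G1&G2=1&1=1 G2=NOT G1=NOT 1=0 -> 110
Step 2: G0=1(const) G1=G1&G2=1&0=0 G2=NOT G1=NOT 1=0 -> 100
Step 3: G0=1(const) G1=G1&G2=0&0=0 G2=NOT G1=NOT 0=1 -> 101
Step 4: G0=1(const) G1=G1&G2=0&1=0 G2=NOT G1=NOT 0=1 -> 101
Fixed point reached at step 3: 101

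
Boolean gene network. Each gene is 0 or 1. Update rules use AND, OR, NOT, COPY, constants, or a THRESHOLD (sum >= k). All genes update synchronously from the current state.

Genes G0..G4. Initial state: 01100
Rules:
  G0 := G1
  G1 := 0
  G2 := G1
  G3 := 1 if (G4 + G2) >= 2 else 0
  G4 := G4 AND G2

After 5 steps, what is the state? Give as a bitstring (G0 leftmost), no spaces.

Step 1: G0=G1=1 G1=0(const) G2=G1=1 G3=(0+1>=2)=0 G4=G4&G2=0&1=0 -> 10100
Step 2: G0=G1=0 G1=0(const) G2=G1=0 G3=(0+1>=2)=0 G4=G4&G2=0&1=0 -> 00000
Step 3: G0=G1=0 G1=0(const) G2=G1=0 G3=(0+0>=2)=0 G4=G4&G2=0&0=0 -> 00000
Step 4: G0=G1=0 G1=0(const) G2=G1=0 G3=(0+0>=2)=0 G4=G4&G2=0&0=0 -> 00000
Step 5: G0=G1=0 G1=0(const) G2=G1=0 G3=(0+0>=2)=0 G4=G4&G2=0&0=0 -> 00000

00000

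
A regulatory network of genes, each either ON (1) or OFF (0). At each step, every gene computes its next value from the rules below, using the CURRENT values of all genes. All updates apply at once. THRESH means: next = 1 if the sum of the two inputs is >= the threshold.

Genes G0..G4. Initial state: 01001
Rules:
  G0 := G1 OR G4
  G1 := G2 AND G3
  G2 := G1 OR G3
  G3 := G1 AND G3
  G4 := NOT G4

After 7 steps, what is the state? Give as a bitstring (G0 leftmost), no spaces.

Step 1: G0=G1|G4=1|1=1 G1=G2&G3=0&0=0 G2=G1|G3=1|0=1 G3=G1&G3=1&0=0 G4=NOT G4=NOT 1=0 -> 10100
Step 2: G0=G1|G4=0|0=0 G1=G2&G3=1&0=0 G2=G1|G3=0|0=0 G3=G1&G3=0&0=0 G4=NOT G4=NOT 0=1 -> 00001
Step 3: G0=G1|G4=0|1=1 G1=G2&G3=0&0=0 G2=G1|G3=0|0=0 G3=G1&G3=0&0=0 G4=NOT G4=NOT 1=0 -> 10000
Step 4: G0=G1|G4=0|0=0 G1=G2&G3=0&0=0 G2=G1|G3=0|0=0 G3=G1&G3=0&0=0 G4=NOT G4=NOT 0=1 -> 00001
Step 5: G0=G1|G4=0|1=1 G1=G2&G3=0&0=0 G2=G1|G3=0|0=0 G3=G1&G3=0&0=0 G4=NOT G4=NOT 1=0 -> 10000
Step 6: G0=G1|G4=0|0=0 G1=G2&G3=0&0=0 G2=G1|G3=0|0=0 G3=G1&G3=0&0=0 G4=NOT G4=NOT 0=1 -> 00001
Step 7: G0=G1|G4=0|1=1 G1=G2&G3=0&0=0 G2=G1|G3=0|0=0 G3=G1&G3=0&0=0 G4=NOT G4=NOT 1=0 -> 10000

10000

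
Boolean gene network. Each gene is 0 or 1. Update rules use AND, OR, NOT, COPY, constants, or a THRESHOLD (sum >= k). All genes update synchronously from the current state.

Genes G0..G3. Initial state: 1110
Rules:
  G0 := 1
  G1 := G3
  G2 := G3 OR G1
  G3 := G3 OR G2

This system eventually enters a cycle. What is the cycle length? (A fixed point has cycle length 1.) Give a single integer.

Step 0: 1110
Step 1: G0=1(const) G1=G3=0 G2=G3|G1=0|1=1 G3=G3|G2=0|1=1 -> 1011
Step 2: G0=1(const) G1=G3=1 G2=G3|G1=1|0=1 G3=G3|G2=1|1=1 -> 1111
Step 3: G0=1(const) G1=G3=1 G2=G3|G1=1|1=1 G3=G3|G2=1|1=1 -> 1111
State from step 3 equals state from step 2 -> cycle length 1

Answer: 1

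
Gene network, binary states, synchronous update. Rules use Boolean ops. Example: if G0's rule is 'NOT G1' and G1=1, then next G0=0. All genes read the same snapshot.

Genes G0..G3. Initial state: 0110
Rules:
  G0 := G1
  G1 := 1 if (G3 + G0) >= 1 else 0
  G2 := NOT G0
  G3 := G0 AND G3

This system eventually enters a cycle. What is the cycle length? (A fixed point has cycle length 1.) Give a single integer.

Answer: 2

Derivation:
Step 0: 0110
Step 1: G0=G1=1 G1=(0+0>=1)=0 G2=NOT G0=NOT 0=1 G3=G0&G3=0&0=0 -> 1010
Step 2: G0=G1=0 G1=(0+1>=1)=1 G2=NOT G0=NOT 1=0 G3=G0&G3=1&0=0 -> 0100
Step 3: G0=G1=1 G1=(0+0>=1)=0 G2=NOT G0=NOT 0=1 G3=G0&G3=0&0=0 -> 1010
State from step 3 equals state from step 1 -> cycle length 2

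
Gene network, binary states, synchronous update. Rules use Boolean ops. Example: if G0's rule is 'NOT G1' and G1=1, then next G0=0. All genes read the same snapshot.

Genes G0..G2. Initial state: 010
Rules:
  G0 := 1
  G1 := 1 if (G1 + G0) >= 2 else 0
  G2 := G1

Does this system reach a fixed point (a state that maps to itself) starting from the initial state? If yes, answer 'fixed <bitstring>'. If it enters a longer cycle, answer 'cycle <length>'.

Step 0: 010
Step 1: G0=1(const) G1=(1+0>=2)=0 G2=G1=1 -> 101
Step 2: G0=1(const) G1=(0+1>=2)=0 G2=G1=0 -> 100
Step 3: G0=1(const) G1=(0+1>=2)=0 G2=G1=0 -> 100
Fixed point reached at step 2: 100

Answer: fixed 100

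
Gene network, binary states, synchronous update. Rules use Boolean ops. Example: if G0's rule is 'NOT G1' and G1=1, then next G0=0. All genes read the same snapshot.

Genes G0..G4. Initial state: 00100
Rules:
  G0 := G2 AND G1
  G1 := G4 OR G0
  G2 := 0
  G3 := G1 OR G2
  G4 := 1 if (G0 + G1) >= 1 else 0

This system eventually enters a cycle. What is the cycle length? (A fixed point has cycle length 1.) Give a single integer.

Step 0: 00100
Step 1: G0=G2&G1=1&0=0 G1=G4|G0=0|0=0 G2=0(const) G3=G1|G2=0|1=1 G4=(0+0>=1)=0 -> 00010
Step 2: G0=G2&G1=0&0=0 G1=G4|G0=0|0=0 G2=0(const) G3=G1|G2=0|0=0 G4=(0+0>=1)=0 -> 00000
Step 3: G0=G2&G1=0&0=0 G1=G4|G0=0|0=0 G2=0(const) G3=G1|G2=0|0=0 G4=(0+0>=1)=0 -> 00000
State from step 3 equals state from step 2 -> cycle length 1

Answer: 1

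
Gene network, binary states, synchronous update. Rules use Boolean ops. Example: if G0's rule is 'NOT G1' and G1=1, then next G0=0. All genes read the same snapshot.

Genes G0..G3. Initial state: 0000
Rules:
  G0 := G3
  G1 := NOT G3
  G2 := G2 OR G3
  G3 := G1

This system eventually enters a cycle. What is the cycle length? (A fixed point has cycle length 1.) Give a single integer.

Step 0: 0000
Step 1: G0=G3=0 G1=NOT G3=NOT 0=1 G2=G2|G3=0|0=0 G3=G1=0 -> 0100
Step 2: G0=G3=0 G1=NOT G3=NOT 0=1 G2=G2|G3=0|0=0 G3=G1=1 -> 0101
Step 3: G0=G3=1 G1=NOT G3=NOT 1=0 G2=G2|G3=0|1=1 G3=G1=1 -> 1011
Step 4: G0=G3=1 G1=NOT G3=NOT 1=0 G2=G2|G3=1|1=1 G3=G1=0 -> 1010
Step 5: G0=G3=0 G1=NOT G3=NOT 0=1 G2=G2|G3=1|0=1 G3=G1=0 -> 0110
Step 6: G0=G3=0 G1=NOT G3=NOT 0=1 G2=G2|G3=1|0=1 G3=G1=1 -> 0111
Step 7: G0=G3=1 G1=NOT G3=NOT 1=0 G2=G2|G3=1|1=1 G3=G1=1 -> 1011
State from step 7 equals state from step 3 -> cycle length 4

Answer: 4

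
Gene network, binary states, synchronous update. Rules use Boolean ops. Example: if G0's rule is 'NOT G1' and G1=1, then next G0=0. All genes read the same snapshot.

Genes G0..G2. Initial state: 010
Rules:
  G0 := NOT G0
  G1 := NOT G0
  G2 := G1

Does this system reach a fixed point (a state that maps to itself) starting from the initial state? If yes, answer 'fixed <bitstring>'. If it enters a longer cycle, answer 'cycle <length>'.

Answer: cycle 2

Derivation:
Step 0: 010
Step 1: G0=NOT G0=NOT 0=1 G1=NOT G0=NOT 0=1 G2=G1=1 -> 111
Step 2: G0=NOT G0=NOT 1=0 G1=NOT G0=NOT 1=0 G2=G1=1 -> 001
Step 3: G0=NOT G0=NOT 0=1 G1=NOT G0=NOT 0=1 G2=G1=0 -> 110
Step 4: G0=NOT G0=NOT 1=0 G1=NOT G0=NOT 1=0 G2=G1=1 -> 001
Cycle of length 2 starting at step 2 -> no fixed point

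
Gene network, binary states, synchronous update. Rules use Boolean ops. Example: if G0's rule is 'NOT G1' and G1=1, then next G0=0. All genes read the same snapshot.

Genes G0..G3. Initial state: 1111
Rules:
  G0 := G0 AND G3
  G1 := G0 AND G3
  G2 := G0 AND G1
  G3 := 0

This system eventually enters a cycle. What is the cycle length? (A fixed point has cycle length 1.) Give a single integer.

Answer: 1

Derivation:
Step 0: 1111
Step 1: G0=G0&G3=1&1=1 G1=G0&G3=1&1=1 G2=G0&G1=1&1=1 G3=0(const) -> 1110
Step 2: G0=G0&G3=1&0=0 G1=G0&G3=1&0=0 G2=G0&G1=1&1=1 G3=0(const) -> 0010
Step 3: G0=G0&G3=0&0=0 G1=G0&G3=0&0=0 G2=G0&G1=0&0=0 G3=0(const) -> 0000
Step 4: G0=G0&G3=0&0=0 G1=G0&G3=0&0=0 G2=G0&G1=0&0=0 G3=0(const) -> 0000
State from step 4 equals state from step 3 -> cycle length 1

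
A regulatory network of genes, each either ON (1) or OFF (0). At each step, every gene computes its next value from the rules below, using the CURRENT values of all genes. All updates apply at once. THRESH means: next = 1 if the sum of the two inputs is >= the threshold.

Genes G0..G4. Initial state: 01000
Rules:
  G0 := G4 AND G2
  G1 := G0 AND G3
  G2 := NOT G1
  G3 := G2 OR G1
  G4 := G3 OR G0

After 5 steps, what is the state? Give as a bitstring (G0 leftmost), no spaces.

Step 1: G0=G4&G2=0&0=0 G1=G0&G3=0&0=0 G2=NOT G1=NOT 1=0 G3=G2|G1=0|1=1 G4=G3|G0=0|0=0 -> 00010
Step 2: G0=G4&G2=0&0=0 G1=G0&G3=0&1=0 G2=NOT G1=NOT 0=1 G3=G2|G1=0|0=0 G4=G3|G0=1|0=1 -> 00101
Step 3: G0=G4&G2=1&1=1 G1=G0&G3=0&0=0 G2=NOT G1=NOT 0=1 G3=G2|G1=1|0=1 G4=G3|G0=0|0=0 -> 10110
Step 4: G0=G4&G2=0&1=0 G1=G0&G3=1&1=1 G2=NOT G1=NOT 0=1 G3=G2|G1=1|0=1 G4=G3|G0=1|1=1 -> 01111
Step 5: G0=G4&G2=1&1=1 G1=G0&G3=0&1=0 G2=NOT G1=NOT 1=0 G3=G2|G1=1|1=1 G4=G3|G0=1|0=1 -> 10011

10011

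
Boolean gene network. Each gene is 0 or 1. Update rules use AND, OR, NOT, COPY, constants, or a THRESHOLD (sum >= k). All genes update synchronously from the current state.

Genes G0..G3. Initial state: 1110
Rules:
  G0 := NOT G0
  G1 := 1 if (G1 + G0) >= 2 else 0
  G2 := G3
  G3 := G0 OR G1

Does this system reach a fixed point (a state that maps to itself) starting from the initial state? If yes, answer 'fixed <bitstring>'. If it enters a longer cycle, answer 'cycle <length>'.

Answer: cycle 2

Derivation:
Step 0: 1110
Step 1: G0=NOT G0=NOT 1=0 G1=(1+1>=2)=1 G2=G3=0 G3=G0|G1=1|1=1 -> 0101
Step 2: G0=NOT G0=NOT 0=1 G1=(1+0>=2)=0 G2=G3=1 G3=G0|G1=0|1=1 -> 1011
Step 3: G0=NOT G0=NOT 1=0 G1=(0+1>=2)=0 G2=G3=1 G3=G0|G1=1|0=1 -> 0011
Step 4: G0=NOT G0=NOT 0=1 G1=(0+0>=2)=0 G2=G3=1 G3=G0|G1=0|0=0 -> 1010
Step 5: G0=NOT G0=NOT 1=0 G1=(0+1>=2)=0 G2=G3=0 G3=G0|G1=1|0=1 -> 0001
Step 6: G0=NOT G0=NOT 0=1 G1=(0+0>=2)=0 G2=G3=1 G3=G0|G1=0|0=0 -> 1010
Cycle of length 2 starting at step 4 -> no fixed point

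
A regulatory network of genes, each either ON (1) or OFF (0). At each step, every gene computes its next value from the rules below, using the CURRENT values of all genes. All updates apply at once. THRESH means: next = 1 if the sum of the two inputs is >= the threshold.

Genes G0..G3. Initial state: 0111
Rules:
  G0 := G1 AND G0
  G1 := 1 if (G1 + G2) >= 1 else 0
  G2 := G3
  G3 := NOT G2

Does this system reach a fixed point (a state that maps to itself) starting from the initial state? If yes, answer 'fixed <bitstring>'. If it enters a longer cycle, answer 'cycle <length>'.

Answer: cycle 4

Derivation:
Step 0: 0111
Step 1: G0=G1&G0=1&0=0 G1=(1+1>=1)=1 G2=G3=1 G3=NOT G2=NOT 1=0 -> 0110
Step 2: G0=G1&G0=1&0=0 G1=(1+1>=1)=1 G2=G3=0 G3=NOT G2=NOT 1=0 -> 0100
Step 3: G0=G1&G0=1&0=0 G1=(1+0>=1)=1 G2=G3=0 G3=NOT G2=NOT 0=1 -> 0101
Step 4: G0=G1&G0=1&0=0 G1=(1+0>=1)=1 G2=G3=1 G3=NOT G2=NOT 0=1 -> 0111
Cycle of length 4 starting at step 0 -> no fixed point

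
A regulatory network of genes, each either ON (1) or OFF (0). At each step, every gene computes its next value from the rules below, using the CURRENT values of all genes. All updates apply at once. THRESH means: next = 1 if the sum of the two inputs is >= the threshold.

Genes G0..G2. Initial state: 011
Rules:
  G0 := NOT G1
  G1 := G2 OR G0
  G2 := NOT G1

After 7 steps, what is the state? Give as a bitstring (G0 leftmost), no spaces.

Step 1: G0=NOT G1=NOT 1=0 G1=G2|G0=1|0=1 G2=NOT G1=NOT 1=0 -> 010
Step 2: G0=NOT G1=NOT 1=0 G1=G2|G0=0|0=0 G2=NOT G1=NOT 1=0 -> 000
Step 3: G0=NOT G1=NOT 0=1 G1=G2|G0=0|0=0 G2=NOT G1=NOT 0=1 -> 101
Step 4: G0=NOT G1=NOT 0=1 G1=G2|G0=1|1=1 G2=NOT G1=NOT 0=1 -> 111
Step 5: G0=NOT G1=NOT 1=0 G1=G2|G0=1|1=1 G2=NOT G1=NOT 1=0 -> 010
Step 6: G0=NOT G1=NOT 1=0 G1=G2|G0=0|0=0 G2=NOT G1=NOT 1=0 -> 000
Step 7: G0=NOT G1=NOT 0=1 G1=G2|G0=0|0=0 G2=NOT G1=NOT 0=1 -> 101

101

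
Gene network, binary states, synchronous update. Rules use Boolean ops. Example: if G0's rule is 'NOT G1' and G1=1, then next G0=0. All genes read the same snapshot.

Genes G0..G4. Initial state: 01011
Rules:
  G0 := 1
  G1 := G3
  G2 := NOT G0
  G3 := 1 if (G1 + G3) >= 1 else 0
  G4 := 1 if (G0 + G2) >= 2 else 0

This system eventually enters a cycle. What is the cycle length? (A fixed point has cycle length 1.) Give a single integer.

Step 0: 01011
Step 1: G0=1(const) G1=G3=1 G2=NOT G0=NOT 0=1 G3=(1+1>=1)=1 G4=(0+0>=2)=0 -> 11110
Step 2: G0=1(const) G1=G3=1 G2=NOT G0=NOT 1=0 G3=(1+1>=1)=1 G4=(1+1>=2)=1 -> 11011
Step 3: G0=1(const) G1=G3=1 G2=NOT G0=NOT 1=0 G3=(1+1>=1)=1 G4=(1+0>=2)=0 -> 11010
Step 4: G0=1(const) G1=G3=1 G2=NOT G0=NOT 1=0 G3=(1+1>=1)=1 G4=(1+0>=2)=0 -> 11010
State from step 4 equals state from step 3 -> cycle length 1

Answer: 1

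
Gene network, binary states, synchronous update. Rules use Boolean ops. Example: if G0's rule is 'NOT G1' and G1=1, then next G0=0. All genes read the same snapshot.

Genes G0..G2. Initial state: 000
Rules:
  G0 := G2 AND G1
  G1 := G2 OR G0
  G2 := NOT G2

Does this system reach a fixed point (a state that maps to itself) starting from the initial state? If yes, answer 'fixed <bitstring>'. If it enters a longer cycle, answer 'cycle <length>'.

Step 0: 000
Step 1: G0=G2&G1=0&0=0 G1=G2|G0=0|0=0 G2=NOT G2=NOT 0=1 -> 001
Step 2: G0=G2&G1=1&0=0 G1=G2|G0=1|0=1 G2=NOT G2=NOT 1=0 -> 010
Step 3: G0=G2&G1=0&1=0 G1=G2|G0=0|0=0 G2=NOT G2=NOT 0=1 -> 001
Cycle of length 2 starting at step 1 -> no fixed point

Answer: cycle 2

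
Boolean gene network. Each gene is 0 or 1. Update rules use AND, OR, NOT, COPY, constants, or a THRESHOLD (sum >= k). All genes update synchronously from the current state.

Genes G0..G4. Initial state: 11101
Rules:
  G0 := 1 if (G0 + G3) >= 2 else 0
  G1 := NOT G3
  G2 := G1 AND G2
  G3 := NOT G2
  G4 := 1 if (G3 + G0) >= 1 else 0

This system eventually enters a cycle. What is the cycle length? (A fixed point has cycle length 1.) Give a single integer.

Answer: 1

Derivation:
Step 0: 11101
Step 1: G0=(1+0>=2)=0 G1=NOT G3=NOT 0=1 G2=G1&G2=1&1=1 G3=NOT G2=NOT 1=0 G4=(0+1>=1)=1 -> 01101
Step 2: G0=(0+0>=2)=0 G1=NOT G3=NOT 0=1 G2=G1&G2=1&1=1 G3=NOT G2=NOT 1=0 G4=(0+0>=1)=0 -> 01100
Step 3: G0=(0+0>=2)=0 G1=NOT G3=NOT 0=1 G2=G1&G2=1&1=1 G3=NOT G2=NOT 1=0 G4=(0+0>=1)=0 -> 01100
State from step 3 equals state from step 2 -> cycle length 1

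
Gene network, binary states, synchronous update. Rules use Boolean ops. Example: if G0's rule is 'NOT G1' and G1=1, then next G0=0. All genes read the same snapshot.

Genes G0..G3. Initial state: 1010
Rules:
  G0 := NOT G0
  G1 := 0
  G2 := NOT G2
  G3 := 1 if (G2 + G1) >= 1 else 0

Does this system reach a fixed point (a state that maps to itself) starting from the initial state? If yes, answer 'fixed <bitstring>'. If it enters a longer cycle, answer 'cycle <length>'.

Step 0: 1010
Step 1: G0=NOT G0=NOT 1=0 G1=0(const) G2=NOT G2=NOT 1=0 G3=(1+0>=1)=1 -> 0001
Step 2: G0=NOT G0=NOT 0=1 G1=0(const) G2=NOT G2=NOT 0=1 G3=(0+0>=1)=0 -> 1010
Cycle of length 2 starting at step 0 -> no fixed point

Answer: cycle 2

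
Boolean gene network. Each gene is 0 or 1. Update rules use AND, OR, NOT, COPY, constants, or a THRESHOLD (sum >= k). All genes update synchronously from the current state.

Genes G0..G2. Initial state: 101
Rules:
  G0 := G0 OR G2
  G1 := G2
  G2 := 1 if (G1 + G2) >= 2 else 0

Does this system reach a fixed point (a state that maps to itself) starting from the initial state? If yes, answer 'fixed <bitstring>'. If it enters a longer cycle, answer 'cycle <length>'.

Step 0: 101
Step 1: G0=G0|G2=1|1=1 G1=G2=1 G2=(0+1>=2)=0 -> 110
Step 2: G0=G0|G2=1|0=1 G1=G2=0 G2=(1+0>=2)=0 -> 100
Step 3: G0=G0|G2=1|0=1 G1=G2=0 G2=(0+0>=2)=0 -> 100
Fixed point reached at step 2: 100

Answer: fixed 100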